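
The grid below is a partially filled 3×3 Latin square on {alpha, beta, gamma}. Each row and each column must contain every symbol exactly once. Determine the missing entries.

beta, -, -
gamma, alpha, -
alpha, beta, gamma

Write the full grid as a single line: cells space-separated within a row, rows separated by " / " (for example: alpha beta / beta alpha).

beta gamma alpha / gamma alpha beta / alpha beta gamma

Cell (r1,c2): row 1 has {beta}; column 2 has {alpha,beta} → gamma.
Cell (r1,c3): row 1 has {beta,gamma}; column 3 has {gamma} → alpha.
Cell (r2,c3): row 2 has {alpha,gamma}; column 3 has {alpha,gamma} → beta.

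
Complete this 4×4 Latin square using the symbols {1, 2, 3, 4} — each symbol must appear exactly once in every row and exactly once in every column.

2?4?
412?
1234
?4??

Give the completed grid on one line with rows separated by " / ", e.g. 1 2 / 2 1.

Cell (r1,c2): row 1 has {2,4}; column 2 has {1,2,4} → 3.
Cell (r1,c4): row 1 has {2,3,4}; column 4 has {4} → 1.
Cell (r2,c4): row 2 has {1,2,4}; column 4 has {1,4} → 3.
Cell (r4,c1): row 4 has {4}; column 1 has {1,2,4} → 3.
Cell (r4,c3): row 4 has {3,4}; column 3 has {2,3,4} → 1.
Cell (r4,c4): row 4 has {1,3,4}; column 4 has {1,3,4} → 2.

2 3 4 1 / 4 1 2 3 / 1 2 3 4 / 3 4 1 2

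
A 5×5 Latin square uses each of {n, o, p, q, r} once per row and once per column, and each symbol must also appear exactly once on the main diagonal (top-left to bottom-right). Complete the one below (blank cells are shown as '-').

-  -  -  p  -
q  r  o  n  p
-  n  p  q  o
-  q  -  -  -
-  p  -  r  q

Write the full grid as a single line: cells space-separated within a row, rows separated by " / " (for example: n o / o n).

n o q p r / q r o n p / r n p q o / p q r o n / o p n r q

At row 1, column 2: row 1 has {p}; column 2 has {n,p,q,r}; that leaves o.
At row 3, column 1: row 3 has {n,o,p,q}; column 1 has {q}; that leaves r.
At row 4, column 4: row 4 has {q}; column 4 has {n,p,q,r}; the diagonal has {p,q,r}; that leaves o.
At row 5, column 3: row 5 has {p,q,r}; column 3 has {o,p}; that leaves n.
At row 1, column 1: row 1 has {o,p}; column 1 has {q,r}; the diagonal has {o,p,q,r}; that leaves n.
At row 1, column 5: row 1 has {n,o,p}; column 5 has {o,p,q}; that leaves r.
At row 4, column 1: row 4 has {o,q}; column 1 has {n,q,r}; that leaves p.
At row 4, column 3: row 4 has {o,p,q}; column 3 has {n,o,p}; that leaves r.
At row 4, column 5: row 4 has {o,p,q,r}; column 5 has {o,p,q,r}; that leaves n.
At row 5, column 1: row 5 has {n,p,q,r}; column 1 has {n,p,q,r}; that leaves o.
At row 1, column 3: row 1 has {n,o,p,r}; column 3 has {n,o,p,r}; that leaves q.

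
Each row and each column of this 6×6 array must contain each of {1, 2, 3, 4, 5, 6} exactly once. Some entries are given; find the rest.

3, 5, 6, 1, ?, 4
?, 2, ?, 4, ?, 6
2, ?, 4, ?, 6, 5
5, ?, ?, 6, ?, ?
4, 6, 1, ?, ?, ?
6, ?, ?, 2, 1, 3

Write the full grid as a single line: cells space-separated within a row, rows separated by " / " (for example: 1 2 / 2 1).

3 5 6 1 2 4 / 1 2 3 4 5 6 / 2 1 4 3 6 5 / 5 3 2 6 4 1 / 4 6 1 5 3 2 / 6 4 5 2 1 3

(r1,c5) = 2
(r2,c1) = 1
(r3,c4) = 3
(r5,c4) = 5
(r5,c5) = 3
(r5,c6) = 2
(r6,c2) = 4
(r6,c3) = 5
(r2,c3) = 3
(r2,c5) = 5
(r3,c2) = 1
(r4,c2) = 3
(r4,c3) = 2
(r4,c5) = 4
(r4,c6) = 1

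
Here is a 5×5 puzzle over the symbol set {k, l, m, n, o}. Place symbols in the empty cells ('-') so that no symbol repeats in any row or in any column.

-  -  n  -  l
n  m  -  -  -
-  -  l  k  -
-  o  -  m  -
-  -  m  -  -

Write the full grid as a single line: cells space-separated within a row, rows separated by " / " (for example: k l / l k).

At row 1, column 2: row 1 has {l,n}; column 2 has {m,o}; that leaves k.
At row 1, column 4: row 1 has {k,l,n}; column 4 has {k,m}; that leaves o.
At row 2, column 4: row 2 has {m,n}; column 4 has {k,m,o}; that leaves l.
At row 3, column 2: row 3 has {k,l}; column 2 has {k,m,o}; that leaves n.
At row 4, column 3: row 4 has {m,o}; column 3 has {l,m,n}; that leaves k.
At row 4, column 5: row 4 has {k,m,o}; column 5 has {l}; that leaves n.
At row 5, column 2: row 5 has {m}; column 2 has {k,m,n,o}; that leaves l.
At row 5, column 4: row 5 has {l,m}; column 4 has {k,l,m,o}; that leaves n.
At row 1, column 1: row 1 has {k,l,n,o}; column 1 has {n}; that leaves m.
At row 2, column 3: row 2 has {l,m,n}; column 3 has {k,l,m,n}; that leaves o.
At row 2, column 5: row 2 has {l,m,n,o}; column 5 has {l,n}; that leaves k.
At row 3, column 1: row 3 has {k,l,n}; column 1 has {m,n}; that leaves o.
At row 3, column 5: row 3 has {k,l,n,o}; column 5 has {k,l,n}; that leaves m.
At row 4, column 1: row 4 has {k,m,n,o}; column 1 has {m,n,o}; that leaves l.
At row 5, column 1: row 5 has {l,m,n}; column 1 has {l,m,n,o}; that leaves k.
At row 5, column 5: row 5 has {k,l,m,n}; column 5 has {k,l,m,n}; that leaves o.

m k n o l / n m o l k / o n l k m / l o k m n / k l m n o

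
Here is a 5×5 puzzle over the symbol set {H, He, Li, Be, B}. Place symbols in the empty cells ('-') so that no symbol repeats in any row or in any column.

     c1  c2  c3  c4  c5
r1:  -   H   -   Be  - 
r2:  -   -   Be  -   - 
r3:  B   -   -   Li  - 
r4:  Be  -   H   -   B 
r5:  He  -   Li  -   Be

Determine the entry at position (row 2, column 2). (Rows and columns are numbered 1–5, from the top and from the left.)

row 1 has {H,Be}; column 1 has {He,Be,B} — only Li is left for (r1,c1).
row 1 has {H,Li,Be}; column 5 has {Be,B} — only He is left for (r1,c5).
row 2 has {Be}; column 1 has {He,Li,Be,B} — only H is left for (r2,c1).
row 2 has {H,Be}; column 5 has {He,Be,B} — only Li is left for (r2,c5).
row 3 has {Li,B}; column 3 has {H,Li,Be} — only He is left for (r3,c3).
row 3 has {He,Li,B}; column 5 has {He,Li,Be,B} — only H is left for (r3,c5).
row 4 has {H,Be,B}; column 4 has {Li,Be} — only He is left for (r4,c4).
row 5 has {He,Li,Be}; column 2 has {H} — only B is left for (r5,c2).
row 5 has {He,Li,Be,B}; column 4 has {He,Li,Be} — only H is left for (r5,c4).
row 1 has {H,He,Li,Be}; column 3 has {H,He,Li,Be} — only B is left for (r1,c3).
row 2 has {H,Li,Be}; column 2 has {H,B} — only He is left for (r2,c2).

He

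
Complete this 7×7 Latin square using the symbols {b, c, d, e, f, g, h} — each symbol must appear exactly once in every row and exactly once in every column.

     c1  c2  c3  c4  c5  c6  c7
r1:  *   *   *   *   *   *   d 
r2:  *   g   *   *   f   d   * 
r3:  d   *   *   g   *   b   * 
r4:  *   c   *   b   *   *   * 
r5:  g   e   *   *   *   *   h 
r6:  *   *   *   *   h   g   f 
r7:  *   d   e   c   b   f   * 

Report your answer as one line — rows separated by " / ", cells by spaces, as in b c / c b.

b f g h c e d / c g h e f d b / d h f g e b c / f c d b g h e / g e b f d c h / e b c d h g f / h d e c b f g

Cell (r5,c6): row 5 has {e,g,h}; column 6 has {b,d,f,g} → c.
Cell (r6,c2): row 6 has {f,g,h}; column 2 has {c,d,e,g} → b.
Cell (r7,c1): row 7 has {b,c,d,e,f}; column 1 has {d,g} → h.
Cell (r7,c7): row 7 has {b,c,d,e,f,h}; column 7 has {d,f,h} → g.
Cell (r4,c7): row 4 has {b,c}; column 7 has {d,f,g,h} → e.
Cell (r5,c5): row 5 has {c,e,g,h}; column 5 has {b,f,h} → d.
Cell (r3,c7): row 3 has {b,d,g}; column 7 has {d,e,f,g,h} → c.
Cell (r4,c1): row 4 has {b,c,e}; column 1 has {d,g,h} → f.
Cell (r4,c5): row 4 has {b,c,e,f}; column 5 has {b,d,f,h} → g.
Cell (r4,c6): row 4 has {b,c,e,f,g}; column 6 has {b,c,d,f,g} → h.
Cell (r5,c4): row 5 has {c,d,e,g,h}; column 4 has {b,c,g} → f.
Cell (r1,c6): row 1 has {d}; column 6 has {b,c,d,f,g,h} → e.
Cell (r2,c7): row 2 has {d,f,g}; column 7 has {c,d,e,f,g,h} → b.
Cell (r3,c5): row 3 has {b,c,d,g}; column 5 has {b,d,f,g,h} → e.
Cell (r4,c3): row 4 has {b,c,e,f,g,h}; column 3 has {e} → d.
Cell (r5,c3): row 5 has {c,d,e,f,g,h}; column 3 has {d,e} → b.
Cell (r6,c3): row 6 has {b,f,g,h}; column 3 has {b,d,e} → c.
Cell (r1,c4): row 1 has {d,e}; column 4 has {b,c,f,g} → h.
Cell (r1,c5): row 1 has {d,e,h}; column 5 has {b,d,e,f,g,h} → c.
Cell (r2,c3): row 2 has {b,d,f,g}; column 3 has {b,c,d,e} → h.
Cell (r2,c4): row 2 has {b,d,f,g,h}; column 4 has {b,c,f,g,h} → e.
Cell (r3,c3): row 3 has {b,c,d,e,g}; column 3 has {b,c,d,e,h} → f.
Cell (r6,c1): row 6 has {b,c,f,g,h}; column 1 has {d,f,g,h} → e.
Cell (r6,c4): row 6 has {b,c,e,f,g,h}; column 4 has {b,c,e,f,g,h} → d.
Cell (r1,c1): row 1 has {c,d,e,h}; column 1 has {d,e,f,g,h} → b.
Cell (r1,c2): row 1 has {b,c,d,e,h}; column 2 has {b,c,d,e,g} → f.
Cell (r1,c3): row 1 has {b,c,d,e,f,h}; column 3 has {b,c,d,e,f,h} → g.
Cell (r2,c1): row 2 has {b,d,e,f,g,h}; column 1 has {b,d,e,f,g,h} → c.
Cell (r3,c2): row 3 has {b,c,d,e,f,g}; column 2 has {b,c,d,e,f,g} → h.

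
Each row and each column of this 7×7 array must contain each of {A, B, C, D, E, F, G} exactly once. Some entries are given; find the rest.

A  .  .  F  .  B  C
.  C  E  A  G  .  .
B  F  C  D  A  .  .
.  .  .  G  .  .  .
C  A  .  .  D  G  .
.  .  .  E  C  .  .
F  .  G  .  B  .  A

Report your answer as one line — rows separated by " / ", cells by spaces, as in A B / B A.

A G D F E B C / D C E A G F B / B F C D A E G / E B A G F C D / C A F B D G E / G D B E C A F / F E G C B D A

(r1,c3): row 1 has {A,B,C,F}; column 3 has {C,E,G}, so it must be D.
(r1,c5): row 1 has {A,B,C,D,F}; column 5 has {A,B,C,D,G}, so it must be E.
(r2,c1): row 2 has {A,C,E,G}; column 1 has {A,B,C,F}, so it must be D.
(r2,c6): row 2 has {A,C,D,E,G}; column 6 has {B,G}, so it must be F.
(r2,c7): row 2 has {A,C,D,E,F,G}; column 7 has {A,C}, so it must be B.
(r3,c6): row 3 has {A,B,C,D,F}; column 6 has {B,F,G}, so it must be E.
(r3,c7): row 3 has {A,B,C,D,E,F}; column 7 has {A,B,C}, so it must be G.
(r4,c1): row 4 has {G}; column 1 has {A,B,C,D,F}, so it must be E.
(r4,c5): row 4 has {E,G}; column 5 has {A,B,C,D,E,G}, so it must be F.
(r4,c7): row 4 has {E,F,G}; column 7 has {A,B,C,G}, so it must be D.
(r5,c4): row 5 has {A,C,D,G}; column 4 has {A,D,E,F,G}, so it must be B.
(r6,c1): row 6 has {C,E}; column 1 has {A,B,C,D,E,F}, so it must be G.
(r6,c7): row 6 has {C,E,G}; column 7 has {A,B,C,D,G}, so it must be F.
(r7,c4): row 7 has {A,B,F,G}; column 4 has {A,B,D,E,F,G}, so it must be C.
(r7,c6): row 7 has {A,B,C,F,G}; column 6 has {B,E,F,G}, so it must be D.
(r1,c2): row 1 has {A,B,C,D,E,F}; column 2 has {A,C,F}, so it must be G.
(r4,c2): row 4 has {D,E,F,G}; column 2 has {A,C,F,G}, so it must be B.
(r4,c3): row 4 has {B,D,E,F,G}; column 3 has {C,D,E,G}, so it must be A.
(r4,c6): row 4 has {A,B,D,E,F,G}; column 6 has {B,D,E,F,G}, so it must be C.
(r5,c3): row 5 has {A,B,C,D,G}; column 3 has {A,C,D,E,G}, so it must be F.
(r5,c7): row 5 has {A,B,C,D,F,G}; column 7 has {A,B,C,D,F,G}, so it must be E.
(r6,c2): row 6 has {C,E,F,G}; column 2 has {A,B,C,F,G}, so it must be D.
(r6,c3): row 6 has {C,D,E,F,G}; column 3 has {A,C,D,E,F,G}, so it must be B.
(r6,c6): row 6 has {B,C,D,E,F,G}; column 6 has {B,C,D,E,F,G}, so it must be A.
(r7,c2): row 7 has {A,B,C,D,F,G}; column 2 has {A,B,C,D,F,G}, so it must be E.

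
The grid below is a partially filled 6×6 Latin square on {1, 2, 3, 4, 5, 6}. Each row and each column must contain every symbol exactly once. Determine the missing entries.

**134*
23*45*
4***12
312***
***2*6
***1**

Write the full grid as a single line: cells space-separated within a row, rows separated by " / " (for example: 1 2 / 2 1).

6 2 1 3 4 5 / 2 3 6 4 5 1 / 4 5 3 6 1 2 / 3 1 2 5 6 4 / 1 4 5 2 3 6 / 5 6 4 1 2 3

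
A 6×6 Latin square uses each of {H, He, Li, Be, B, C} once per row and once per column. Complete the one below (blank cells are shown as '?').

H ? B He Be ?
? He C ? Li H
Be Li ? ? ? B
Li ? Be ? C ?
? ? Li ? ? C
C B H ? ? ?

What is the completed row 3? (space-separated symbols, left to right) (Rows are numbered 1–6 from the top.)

Be Li He C H B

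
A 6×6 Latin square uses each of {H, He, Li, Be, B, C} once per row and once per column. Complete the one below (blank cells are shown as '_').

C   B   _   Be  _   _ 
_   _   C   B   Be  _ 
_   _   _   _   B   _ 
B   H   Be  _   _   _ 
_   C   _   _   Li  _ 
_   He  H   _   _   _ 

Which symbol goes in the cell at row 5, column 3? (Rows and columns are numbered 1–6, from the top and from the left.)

row 2 has {Be,B,C}; column 2 has {H,He,B,C} — only Li is left for (r2,c2).
row 3 has {B}; column 2 has {H,He,Li,B,C} — only Be is left for (r3,c2).
row 6 has {H,He}; column 5 has {Li,Be,B} — only C is left for (r6,c5).
row 4 has {H,Be,B}; column 5 has {Li,Be,B,C} — only He is left for (r4,c5).
row 6 has {H,He,C}; column 4 has {Be,B} — only Li is left for (r6,c4).
row 1 has {Be,B,C}; column 5 has {He,Li,Be,B,C} — only H is left for (r1,c5).
row 4 has {H,He,Be,B}; column 4 has {Li,Be,B} — only C is left for (r4,c4).
row 4 has {H,He,Be,B,C}; column 6 is empty so far — only Li is left for (r4,c6).
row 6 has {H,He,Li,C}; column 1 has {B,C} — only Be is left for (r6,c1).
row 6 has {H,He,Li,Be,C}; column 6 has {Li} — only B is left for (r6,c6).
row 1 has {H,Be,B,C}; column 6 has {Li,B} — only He is left for (r1,c6).
row 2 has {Li,Be,B,C}; column 6 has {He,Li,B} — only H is left for (r2,c6).
row 3 has {Be,B}; column 6 has {H,He,Li,B} — only C is left for (r3,c6).
row 5 has {Li,C}; column 6 has {H,He,Li,B,C} — only Be is left for (r5,c6).
row 1 has {H,He,Be,B,C}; column 3 has {H,Be,C} — only Li is left for (r1,c3).
row 2 has {H,Li,Be,B,C}; column 1 has {Be,B,C} — only He is left for (r2,c1).
row 3 has {Be,B,C}; column 3 has {H,Li,Be,C} — only He is left for (r3,c3).
row 3 has {He,Be,B,C}; column 4 has {Li,Be,B,C} — only H is left for (r3,c4).
row 5 has {Li,Be,C}; column 1 has {He,Be,B,C} — only H is left for (r5,c1).
row 5 has {H,Li,Be,C}; column 3 has {H,He,Li,Be,C} — only B is left for (r5,c3).

B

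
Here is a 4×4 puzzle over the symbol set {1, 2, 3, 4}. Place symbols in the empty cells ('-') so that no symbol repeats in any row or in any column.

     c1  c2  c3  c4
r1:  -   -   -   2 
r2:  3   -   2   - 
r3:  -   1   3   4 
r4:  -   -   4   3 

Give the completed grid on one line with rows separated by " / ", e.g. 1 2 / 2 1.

4 3 1 2 / 3 4 2 1 / 2 1 3 4 / 1 2 4 3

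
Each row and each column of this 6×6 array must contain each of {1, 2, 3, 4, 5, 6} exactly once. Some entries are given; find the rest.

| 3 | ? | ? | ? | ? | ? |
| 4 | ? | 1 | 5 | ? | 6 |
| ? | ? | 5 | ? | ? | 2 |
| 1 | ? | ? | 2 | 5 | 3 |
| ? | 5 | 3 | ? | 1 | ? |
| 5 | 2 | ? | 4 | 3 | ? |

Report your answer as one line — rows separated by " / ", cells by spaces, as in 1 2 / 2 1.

3 4 2 1 6 5 / 4 3 1 5 2 6 / 6 1 5 3 4 2 / 1 6 4 2 5 3 / 2 5 3 6 1 4 / 5 2 6 4 3 1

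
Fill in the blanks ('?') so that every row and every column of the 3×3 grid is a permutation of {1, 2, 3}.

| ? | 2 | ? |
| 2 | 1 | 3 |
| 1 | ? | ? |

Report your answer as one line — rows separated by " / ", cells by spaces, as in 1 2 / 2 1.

3 2 1 / 2 1 3 / 1 3 2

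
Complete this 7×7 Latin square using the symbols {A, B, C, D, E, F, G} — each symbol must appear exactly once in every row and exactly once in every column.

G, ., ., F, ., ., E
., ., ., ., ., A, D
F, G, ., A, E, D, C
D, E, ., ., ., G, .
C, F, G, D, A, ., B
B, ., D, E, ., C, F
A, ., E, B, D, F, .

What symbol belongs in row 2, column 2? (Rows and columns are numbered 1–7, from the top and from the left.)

B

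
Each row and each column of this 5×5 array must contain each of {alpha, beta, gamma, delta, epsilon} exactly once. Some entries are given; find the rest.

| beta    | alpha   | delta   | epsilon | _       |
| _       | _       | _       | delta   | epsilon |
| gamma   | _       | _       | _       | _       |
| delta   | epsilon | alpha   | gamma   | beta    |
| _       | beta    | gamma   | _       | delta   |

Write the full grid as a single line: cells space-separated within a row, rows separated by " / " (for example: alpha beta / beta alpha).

beta alpha delta epsilon gamma / alpha gamma beta delta epsilon / gamma delta epsilon beta alpha / delta epsilon alpha gamma beta / epsilon beta gamma alpha delta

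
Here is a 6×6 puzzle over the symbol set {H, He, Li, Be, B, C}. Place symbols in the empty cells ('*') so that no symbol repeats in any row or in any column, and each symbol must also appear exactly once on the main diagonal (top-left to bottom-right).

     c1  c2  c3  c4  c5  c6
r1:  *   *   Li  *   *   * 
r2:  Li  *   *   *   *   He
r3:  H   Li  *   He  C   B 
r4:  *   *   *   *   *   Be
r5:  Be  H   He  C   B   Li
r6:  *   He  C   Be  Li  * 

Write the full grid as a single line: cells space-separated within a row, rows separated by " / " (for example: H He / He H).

He Be Li B H C / Li C B H Be He / H Li Be He C B / C B H Li He Be / Be H He C B Li / B He C Be Li H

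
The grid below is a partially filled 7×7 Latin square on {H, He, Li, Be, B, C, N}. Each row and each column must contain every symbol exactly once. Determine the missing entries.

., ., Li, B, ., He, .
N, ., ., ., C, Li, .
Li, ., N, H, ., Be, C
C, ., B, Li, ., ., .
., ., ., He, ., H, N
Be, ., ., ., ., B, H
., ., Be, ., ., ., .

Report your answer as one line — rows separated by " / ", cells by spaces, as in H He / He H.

H C Li B N He Be / N He H Be C Li B / Li B N H He Be C / C Be B Li H N He / B Li C He Be H N / Be N He C Li B H / He H Be N B C Li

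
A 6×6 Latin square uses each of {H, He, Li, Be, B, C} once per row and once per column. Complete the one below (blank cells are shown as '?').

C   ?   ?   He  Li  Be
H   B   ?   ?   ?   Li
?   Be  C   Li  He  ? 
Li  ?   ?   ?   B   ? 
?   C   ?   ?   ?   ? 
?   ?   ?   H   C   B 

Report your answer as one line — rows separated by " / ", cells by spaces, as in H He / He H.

C H B He Li Be / H B He C Be Li / B Be C Li He H / Li He H Be B C / Be C Li B H He / He Li Be H C B

(r1,c2): row 1 has {He,Li,Be,C}; column 2 has {Be,B,C}, so it must be H.
(r1,c3): row 1 has {H,He,Li,Be,C}; column 3 has {C}, so it must be B.
(r2,c5): row 2 has {H,Li,B}; column 5 has {He,Li,B,C}, so it must be Be.
(r3,c1): row 3 has {He,Li,Be,C}; column 1 has {H,Li,C}, so it must be B.
(r3,c6): row 3 has {He,Li,Be,B,C}; column 6 has {Li,Be,B}, so it must be H.
(r4,c2): row 4 has {Li,B}; column 2 has {H,Be,B,C}, so it must be He.
(r4,c6): row 4 has {He,Li,B}; column 6 has {H,Li,Be,B}, so it must be C.
(r5,c5): row 5 has {C}; column 5 has {He,Li,Be,B,C}, so it must be H.
(r5,c6): row 5 has {H,C}; column 6 has {H,Li,Be,B,C}, so it must be He.
(r6,c2): row 6 has {H,B,C}; column 2 has {H,He,Be,B,C}, so it must be Li.
(r2,c3): row 2 has {H,Li,Be,B}; column 3 has {B,C}, so it must be He.
(r2,c4): row 2 has {H,He,Li,Be,B}; column 4 has {H,He,Li}, so it must be C.
(r4,c4): row 4 has {He,Li,B,C}; column 4 has {H,He,Li,C}, so it must be Be.
(r5,c1): row 5 has {H,He,C}; column 1 has {H,Li,B,C}, so it must be Be.
(r5,c3): row 5 has {H,He,Be,C}; column 3 has {He,B,C}, so it must be Li.
(r5,c4): row 5 has {H,He,Li,Be,C}; column 4 has {H,He,Li,Be,C}, so it must be B.
(r6,c1): row 6 has {H,Li,B,C}; column 1 has {H,Li,Be,B,C}, so it must be He.
(r6,c3): row 6 has {H,He,Li,B,C}; column 3 has {He,Li,B,C}, so it must be Be.
(r4,c3): row 4 has {He,Li,Be,B,C}; column 3 has {He,Li,Be,B,C}, so it must be H.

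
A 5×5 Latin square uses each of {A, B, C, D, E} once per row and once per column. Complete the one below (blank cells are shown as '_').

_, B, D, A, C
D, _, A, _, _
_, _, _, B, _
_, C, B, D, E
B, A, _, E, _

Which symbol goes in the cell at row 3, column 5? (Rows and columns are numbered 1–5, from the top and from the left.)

A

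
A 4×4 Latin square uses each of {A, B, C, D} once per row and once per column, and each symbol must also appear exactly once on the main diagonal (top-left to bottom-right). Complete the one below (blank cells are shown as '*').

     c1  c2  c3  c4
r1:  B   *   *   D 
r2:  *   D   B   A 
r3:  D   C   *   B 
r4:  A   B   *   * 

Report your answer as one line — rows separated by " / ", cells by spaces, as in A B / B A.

B A C D / C D B A / D C A B / A B D C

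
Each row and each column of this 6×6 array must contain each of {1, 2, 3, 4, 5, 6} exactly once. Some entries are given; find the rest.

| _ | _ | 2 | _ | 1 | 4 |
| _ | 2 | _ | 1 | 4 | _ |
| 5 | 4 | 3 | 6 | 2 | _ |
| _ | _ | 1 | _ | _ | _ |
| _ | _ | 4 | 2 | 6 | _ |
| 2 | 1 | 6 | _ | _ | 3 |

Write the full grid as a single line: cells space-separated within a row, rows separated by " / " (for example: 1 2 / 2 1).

6 5 2 3 1 4 / 3 2 5 1 4 6 / 5 4 3 6 2 1 / 4 6 1 5 3 2 / 1 3 4 2 6 5 / 2 1 6 4 5 3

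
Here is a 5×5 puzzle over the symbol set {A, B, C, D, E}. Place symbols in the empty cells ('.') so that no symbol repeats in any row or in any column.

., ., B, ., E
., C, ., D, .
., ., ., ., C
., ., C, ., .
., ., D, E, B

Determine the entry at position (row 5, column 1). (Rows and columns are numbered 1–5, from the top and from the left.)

(r2,c5) = A
(r4,c5) = D
(r5,c2) = A
(r1,c2) = D
(r2,c3) = E
(r3,c3) = A
(r3,c4) = B
(r4,c4) = A
(r5,c1) = C

C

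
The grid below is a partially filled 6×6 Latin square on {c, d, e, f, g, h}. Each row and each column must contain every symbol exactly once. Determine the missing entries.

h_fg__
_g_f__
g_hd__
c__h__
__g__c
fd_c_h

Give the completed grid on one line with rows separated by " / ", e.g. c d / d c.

(r5,c4) = e
(r6,c3) = e
(r6,c5) = g
(r4,c3) = d
(r5,c1) = d
(r2,c1) = e
(r2,c3) = c
(r2,c6) = d
(r1,c6) = e
(r2,c5) = h
(r3,c6) = f
(r4,c6) = g
(r5,c5) = f
(r1,c2) = c
(r1,c5) = d
(r3,c2) = e
(r3,c5) = c
(r4,c2) = f
(r4,c5) = e
(r5,c2) = h

h c f g d e / e g c f h d / g e h d c f / c f d h e g / d h g e f c / f d e c g h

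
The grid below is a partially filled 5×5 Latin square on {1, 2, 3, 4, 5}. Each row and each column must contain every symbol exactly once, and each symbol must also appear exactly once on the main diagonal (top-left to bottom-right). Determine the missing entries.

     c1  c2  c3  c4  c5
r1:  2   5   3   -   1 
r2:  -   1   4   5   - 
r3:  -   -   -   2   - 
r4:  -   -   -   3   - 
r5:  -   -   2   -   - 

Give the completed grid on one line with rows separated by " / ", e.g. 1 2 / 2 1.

2 5 3 4 1 / 3 1 4 5 2 / 1 4 5 2 3 / 4 2 1 3 5 / 5 3 2 1 4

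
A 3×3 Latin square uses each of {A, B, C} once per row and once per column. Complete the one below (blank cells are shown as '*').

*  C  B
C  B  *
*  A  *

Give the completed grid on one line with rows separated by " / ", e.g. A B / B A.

A C B / C B A / B A C

Cell (r1,c1): row 1 has {B,C}; column 1 has {C} → A.
Cell (r2,c3): row 2 has {B,C}; column 3 has {B} → A.
Cell (r3,c1): row 3 has {A}; column 1 has {A,C} → B.
Cell (r3,c3): row 3 has {A,B}; column 3 has {A,B} → C.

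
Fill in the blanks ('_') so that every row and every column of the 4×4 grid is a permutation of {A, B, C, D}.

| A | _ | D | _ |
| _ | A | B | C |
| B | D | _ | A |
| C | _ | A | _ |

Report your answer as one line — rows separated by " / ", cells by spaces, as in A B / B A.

A C D B / D A B C / B D C A / C B A D

(r1,c4) = B
(r2,c1) = D
(r3,c3) = C
(r4,c2) = B
(r4,c4) = D
(r1,c2) = C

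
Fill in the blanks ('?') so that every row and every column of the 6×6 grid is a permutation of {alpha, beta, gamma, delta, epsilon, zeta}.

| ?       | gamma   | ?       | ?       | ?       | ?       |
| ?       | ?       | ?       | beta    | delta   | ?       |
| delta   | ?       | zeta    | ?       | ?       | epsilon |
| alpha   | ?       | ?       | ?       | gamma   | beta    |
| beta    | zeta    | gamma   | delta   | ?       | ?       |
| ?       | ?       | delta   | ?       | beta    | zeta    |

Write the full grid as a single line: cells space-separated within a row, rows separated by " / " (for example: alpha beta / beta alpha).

epsilon gamma beta alpha zeta delta / zeta epsilon alpha beta delta gamma / delta beta zeta gamma alpha epsilon / alpha delta epsilon zeta gamma beta / beta zeta gamma delta epsilon alpha / gamma alpha delta epsilon beta zeta

(r3,c5): row 3 has {delta,epsilon,zeta}; column 5 has {beta,gamma,delta}, so it must be alpha.
(r4,c3): row 4 has {alpha,beta,gamma}; column 3 has {gamma,delta,zeta}, so it must be epsilon.
(r4,c4): row 4 has {alpha,beta,gamma,epsilon}; column 4 has {beta,delta}, so it must be zeta.
(r5,c5): row 5 has {beta,gamma,delta,zeta}; column 5 has {alpha,beta,gamma,delta}, so it must be epsilon.
(r5,c6): row 5 has {beta,gamma,delta,epsilon,zeta}; column 6 has {beta,epsilon,zeta}, so it must be alpha.
(r1,c5): row 1 has {gamma}; column 5 has {alpha,beta,gamma,delta,epsilon}, so it must be zeta.
(r1,c6): row 1 has {gamma,zeta}; column 6 has {alpha,beta,epsilon,zeta}, so it must be delta.
(r2,c3): row 2 has {beta,delta}; column 3 has {gamma,delta,epsilon,zeta}, so it must be alpha.
(r2,c6): row 2 has {alpha,beta,delta}; column 6 has {alpha,beta,delta,epsilon,zeta}, so it must be gamma.
(r3,c2): row 3 has {alpha,delta,epsilon,zeta}; column 2 has {gamma,zeta}, so it must be beta.
(r3,c4): row 3 has {alpha,beta,delta,epsilon,zeta}; column 4 has {beta,delta,zeta}, so it must be gamma.
(r4,c2): row 4 has {alpha,beta,gamma,epsilon,zeta}; column 2 has {beta,gamma,zeta}, so it must be delta.
(r1,c1): row 1 has {gamma,delta,zeta}; column 1 has {alpha,beta,delta}, so it must be epsilon.
(r1,c3): row 1 has {gamma,delta,epsilon,zeta}; column 3 has {alpha,gamma,delta,epsilon,zeta}, so it must be beta.
(r1,c4): row 1 has {beta,gamma,delta,epsilon,zeta}; column 4 has {beta,gamma,delta,zeta}, so it must be alpha.
(r2,c1): row 2 has {alpha,beta,gamma,delta}; column 1 has {alpha,beta,delta,epsilon}, so it must be zeta.
(r2,c2): row 2 has {alpha,beta,gamma,delta,zeta}; column 2 has {beta,gamma,delta,zeta}, so it must be epsilon.
(r6,c1): row 6 has {beta,delta,zeta}; column 1 has {alpha,beta,delta,epsilon,zeta}, so it must be gamma.
(r6,c2): row 6 has {beta,gamma,delta,zeta}; column 2 has {beta,gamma,delta,epsilon,zeta}, so it must be alpha.
(r6,c4): row 6 has {alpha,beta,gamma,delta,zeta}; column 4 has {alpha,beta,gamma,delta,zeta}, so it must be epsilon.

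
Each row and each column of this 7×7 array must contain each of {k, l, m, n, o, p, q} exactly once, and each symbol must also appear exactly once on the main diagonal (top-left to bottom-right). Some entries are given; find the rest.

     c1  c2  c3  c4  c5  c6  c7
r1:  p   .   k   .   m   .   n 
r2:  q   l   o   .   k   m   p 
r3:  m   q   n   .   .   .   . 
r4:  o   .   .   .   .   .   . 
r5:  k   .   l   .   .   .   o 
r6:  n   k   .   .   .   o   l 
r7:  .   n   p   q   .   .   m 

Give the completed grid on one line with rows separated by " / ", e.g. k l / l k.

At row 1, column 2: row 1 has {k,m,n,p}; column 2 has {k,l,n,q}; that leaves o.
At row 1, column 4: row 1 has {k,m,n,o,p}; column 4 has {q}; that leaves l.
At row 1, column 6: row 1 has {k,l,m,n,o,p}; column 6 has {m,o}; that leaves q.
At row 2, column 4: row 2 has {k,l,m,o,p,q}; column 4 has {l,q}; that leaves n.
At row 3, column 7: row 3 has {m,n,q}; column 7 has {l,m,n,o,p}; that leaves k.
At row 4, column 4: row 4 has {o}; column 4 has {l,n,q}; the diagonal has {l,m,n,o,p}; that leaves k.
At row 4, column 7: row 4 has {k,o}; column 7 has {k,l,m,n,o,p}; that leaves q.
At row 5, column 5: row 5 has {k,l,o}; column 5 has {k,m}; the diagonal has {k,l,m,n,o,p}; that leaves q.
At row 6, column 5: row 6 has {k,l,n,o}; column 5 has {k,m,q}; that leaves p.
At row 7, column 1: row 7 has {m,n,p,q}; column 1 has {k,m,n,o,p,q}; that leaves l.
At row 7, column 5: row 7 has {l,m,n,p,q}; column 5 has {k,m,p,q}; that leaves o.
At row 7, column 6: row 7 has {l,m,n,o,p,q}; column 6 has {m,o,q}; that leaves k.
At row 3, column 5: row 3 has {k,m,n,q}; column 5 has {k,m,o,p,q}; that leaves l.
At row 3, column 6: row 3 has {k,l,m,n,q}; column 6 has {k,m,o,q}; that leaves p.
At row 4, column 3: row 4 has {k,o,q}; column 3 has {k,l,n,o,p}; that leaves m.
At row 4, column 5: row 4 has {k,m,o,q}; column 5 has {k,l,m,o,p,q}; that leaves n.
At row 4, column 6: row 4 has {k,m,n,o,q}; column 6 has {k,m,o,p,q}; that leaves l.
At row 5, column 6: row 5 has {k,l,o,q}; column 6 has {k,l,m,o,p,q}; that leaves n.
At row 6, column 3: row 6 has {k,l,n,o,p}; column 3 has {k,l,m,n,o,p}; that leaves q.
At row 6, column 4: row 6 has {k,l,n,o,p,q}; column 4 has {k,l,n,q}; that leaves m.
At row 3, column 4: row 3 has {k,l,m,n,p,q}; column 4 has {k,l,m,n,q}; that leaves o.
At row 4, column 2: row 4 has {k,l,m,n,o,q}; column 2 has {k,l,n,o,q}; that leaves p.
At row 5, column 2: row 5 has {k,l,n,o,q}; column 2 has {k,l,n,o,p,q}; that leaves m.
At row 5, column 4: row 5 has {k,l,m,n,o,q}; column 4 has {k,l,m,n,o,q}; that leaves p.

p o k l m q n / q l o n k m p / m q n o l p k / o p m k n l q / k m l p q n o / n k q m p o l / l n p q o k m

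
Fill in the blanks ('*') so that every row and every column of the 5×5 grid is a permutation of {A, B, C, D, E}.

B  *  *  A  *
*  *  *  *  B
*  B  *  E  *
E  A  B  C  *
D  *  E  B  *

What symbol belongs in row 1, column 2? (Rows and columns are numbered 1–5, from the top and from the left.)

Cell (r2,c4): row 2 has {B}; column 4 has {A,B,C,E} → D.
Cell (r4,c5): row 4 has {A,B,C,E}; column 5 has {B} → D.
Cell (r5,c2): row 5 has {B,D,E}; column 2 has {A,B} → C.
Cell (r5,c5): row 5 has {B,C,D,E}; column 5 has {B,D} → A.
Cell (r2,c2): row 2 has {B,D}; column 2 has {A,B,C} → E.
Cell (r3,c5): row 3 has {B,E}; column 5 has {A,B,D} → C.
Cell (r1,c2): row 1 has {A,B}; column 2 has {A,B,C,E} → D.

D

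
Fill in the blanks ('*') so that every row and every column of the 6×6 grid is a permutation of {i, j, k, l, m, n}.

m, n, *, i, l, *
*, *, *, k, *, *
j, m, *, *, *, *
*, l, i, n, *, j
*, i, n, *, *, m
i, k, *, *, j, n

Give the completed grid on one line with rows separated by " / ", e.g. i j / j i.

(r1,c6) = k
(r2,c2) = j
(r3,c4) = l
(r3,c6) = i
(r4,c1) = k
(r4,c5) = m
(r5,c1) = l
(r5,c4) = j
(r5,c5) = k
(r6,c4) = m
(r1,c3) = j
(r2,c1) = n
(r2,c5) = i
(r2,c6) = l
(r3,c3) = k
(r3,c5) = n
(r6,c3) = l
(r2,c3) = m

m n j i l k / n j m k i l / j m k l n i / k l i n m j / l i n j k m / i k l m j n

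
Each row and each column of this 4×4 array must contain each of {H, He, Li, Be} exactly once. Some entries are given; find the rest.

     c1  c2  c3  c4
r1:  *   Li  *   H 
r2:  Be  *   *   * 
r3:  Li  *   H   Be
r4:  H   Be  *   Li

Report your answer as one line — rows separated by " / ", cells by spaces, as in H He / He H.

He Li Be H / Be H Li He / Li He H Be / H Be He Li

(r1,c1): row 1 has {H,Li}; column 1 has {H,Li,Be}, so it must be He.
(r1,c3): row 1 has {H,He,Li}; column 3 has {H}, so it must be Be.
(r2,c4): row 2 has {Be}; column 4 has {H,Li,Be}, so it must be He.
(r3,c2): row 3 has {H,Li,Be}; column 2 has {Li,Be}, so it must be He.
(r4,c3): row 4 has {H,Li,Be}; column 3 has {H,Be}, so it must be He.
(r2,c2): row 2 has {He,Be}; column 2 has {He,Li,Be}, so it must be H.
(r2,c3): row 2 has {H,He,Be}; column 3 has {H,He,Be}, so it must be Li.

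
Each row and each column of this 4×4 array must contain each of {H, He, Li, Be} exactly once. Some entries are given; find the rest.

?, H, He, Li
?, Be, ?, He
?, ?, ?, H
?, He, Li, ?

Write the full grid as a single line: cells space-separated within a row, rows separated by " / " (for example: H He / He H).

Be H He Li / Li Be H He / He Li Be H / H He Li Be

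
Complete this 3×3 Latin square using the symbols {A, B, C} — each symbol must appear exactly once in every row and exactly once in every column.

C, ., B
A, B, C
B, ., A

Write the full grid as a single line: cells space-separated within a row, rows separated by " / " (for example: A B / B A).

At row 1, column 2: row 1 has {B,C}; column 2 has {B}; that leaves A.
At row 3, column 2: row 3 has {A,B}; column 2 has {A,B}; that leaves C.

C A B / A B C / B C A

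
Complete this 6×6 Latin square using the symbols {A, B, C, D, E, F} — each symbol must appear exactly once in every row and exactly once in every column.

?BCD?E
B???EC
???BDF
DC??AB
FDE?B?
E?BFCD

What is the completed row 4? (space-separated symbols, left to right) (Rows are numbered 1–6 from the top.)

D C F E A B

(r1,c1) = A
(r1,c5) = F
(r2,c4) = A
(r3,c1) = C
(r3,c3) = A
(r4,c3) = F
(r4,c4) = E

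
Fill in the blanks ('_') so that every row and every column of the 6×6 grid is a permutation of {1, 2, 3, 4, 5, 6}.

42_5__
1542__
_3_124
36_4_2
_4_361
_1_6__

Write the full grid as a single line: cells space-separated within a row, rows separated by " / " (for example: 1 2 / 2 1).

row 2 has {1,2,4,5}; column 5 has {2,6} — only 3 is left for (r2,c5).
row 2 has {1,2,3,4,5}; column 6 has {1,2,4} — only 6 is left for (r2,c6).
row 1 has {2,4,5}; column 5 has {2,3,6} — only 1 is left for (r1,c5).
row 1 has {1,2,4,5}; column 6 has {1,2,4,6} — only 3 is left for (r1,c6).
row 4 has {2,3,4,6}; column 5 has {1,2,3,6} — only 5 is left for (r4,c5).
row 6 has {1,6}; column 5 has {1,2,3,5,6} — only 4 is left for (r6,c5).
row 6 has {1,4,6}; column 6 has {1,2,3,4,6} — only 5 is left for (r6,c6).
row 1 has {1,2,3,4,5}; column 3 has {4} — only 6 is left for (r1,c3).
row 3 has {1,2,3,4}; column 3 has {4,6} — only 5 is left for (r3,c3).
row 4 has {2,3,4,5,6}; column 3 has {4,5,6} — only 1 is left for (r4,c3).
row 5 has {1,3,4,6}; column 3 has {1,4,5,6} — only 2 is left for (r5,c3).
row 6 has {1,4,5,6}; column 1 has {1,3,4} — only 2 is left for (r6,c1).
row 6 has {1,2,4,5,6}; column 3 has {1,2,4,5,6} — only 3 is left for (r6,c3).
row 3 has {1,2,3,4,5}; column 1 has {1,2,3,4} — only 6 is left for (r3,c1).
row 5 has {1,2,3,4,6}; column 1 has {1,2,3,4,6} — only 5 is left for (r5,c1).

4 2 6 5 1 3 / 1 5 4 2 3 6 / 6 3 5 1 2 4 / 3 6 1 4 5 2 / 5 4 2 3 6 1 / 2 1 3 6 4 5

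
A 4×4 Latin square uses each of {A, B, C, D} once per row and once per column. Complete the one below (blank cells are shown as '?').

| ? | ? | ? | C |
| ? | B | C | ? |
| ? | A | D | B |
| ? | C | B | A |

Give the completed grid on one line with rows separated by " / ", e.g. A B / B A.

B D A C / A B C D / C A D B / D C B A

At row 1, column 2: row 1 has {C}; column 2 has {A,B,C}; that leaves D.
At row 1, column 3: row 1 has {C,D}; column 3 has {B,C,D}; that leaves A.
At row 2, column 4: row 2 has {B,C}; column 4 has {A,B,C}; that leaves D.
At row 3, column 1: row 3 has {A,B,D}; column 1 is empty so far; that leaves C.
At row 4, column 1: row 4 has {A,B,C}; column 1 has {C}; that leaves D.
At row 1, column 1: row 1 has {A,C,D}; column 1 has {C,D}; that leaves B.
At row 2, column 1: row 2 has {B,C,D}; column 1 has {B,C,D}; that leaves A.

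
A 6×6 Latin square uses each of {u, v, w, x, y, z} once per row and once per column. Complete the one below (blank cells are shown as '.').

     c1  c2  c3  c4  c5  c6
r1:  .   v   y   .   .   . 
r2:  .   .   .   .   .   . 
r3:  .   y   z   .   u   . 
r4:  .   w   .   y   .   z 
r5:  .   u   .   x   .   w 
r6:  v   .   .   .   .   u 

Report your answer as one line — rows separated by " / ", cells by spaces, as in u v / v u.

z v y u w x / w z u v x y / x y z w u v / u w x y v z / y u v x z w / v x w z y u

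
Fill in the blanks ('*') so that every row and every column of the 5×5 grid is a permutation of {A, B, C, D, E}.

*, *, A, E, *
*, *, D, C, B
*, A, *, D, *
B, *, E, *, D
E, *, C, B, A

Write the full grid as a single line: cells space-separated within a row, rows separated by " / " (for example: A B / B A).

At row 1, column 5: row 1 has {A,E}; column 5 has {A,B,D}; that leaves C.
At row 2, column 1: row 2 has {B,C,D}; column 1 has {B,E}; that leaves A.
At row 2, column 2: row 2 has {A,B,C,D}; column 2 has {A}; that leaves E.
At row 3, column 1: row 3 has {A,D}; column 1 has {A,B,E}; that leaves C.
At row 3, column 3: row 3 has {A,C,D}; column 3 has {A,C,D,E}; that leaves B.
At row 3, column 5: row 3 has {A,B,C,D}; column 5 has {A,B,C,D}; that leaves E.
At row 4, column 2: row 4 has {B,D,E}; column 2 has {A,E}; that leaves C.
At row 4, column 4: row 4 has {B,C,D,E}; column 4 has {B,C,D,E}; that leaves A.
At row 5, column 2: row 5 has {A,B,C,E}; column 2 has {A,C,E}; that leaves D.
At row 1, column 1: row 1 has {A,C,E}; column 1 has {A,B,C,E}; that leaves D.
At row 1, column 2: row 1 has {A,C,D,E}; column 2 has {A,C,D,E}; that leaves B.

D B A E C / A E D C B / C A B D E / B C E A D / E D C B A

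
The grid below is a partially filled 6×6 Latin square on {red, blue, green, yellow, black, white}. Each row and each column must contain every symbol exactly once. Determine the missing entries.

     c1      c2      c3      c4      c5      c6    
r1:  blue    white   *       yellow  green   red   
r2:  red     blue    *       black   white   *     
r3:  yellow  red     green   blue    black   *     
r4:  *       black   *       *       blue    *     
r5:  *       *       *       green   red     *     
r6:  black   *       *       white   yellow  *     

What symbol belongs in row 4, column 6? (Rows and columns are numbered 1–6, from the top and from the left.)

(r1,c3) = black
(r2,c3) = yellow
(r2,c6) = green
(r3,c6) = white
(r4,c4) = red
(r4,c6) = yellow

yellow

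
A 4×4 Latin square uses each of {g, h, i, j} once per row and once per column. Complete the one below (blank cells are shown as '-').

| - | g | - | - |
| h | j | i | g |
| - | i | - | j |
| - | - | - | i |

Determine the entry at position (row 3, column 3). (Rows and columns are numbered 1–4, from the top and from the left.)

Cell (r1,c4): row 1 has {g}; column 4 has {g,i,j} → h.
Cell (r3,c1): row 3 has {i,j}; column 1 has {h} → g.
Cell (r3,c3): row 3 has {g,i,j}; column 3 has {i} → h.

h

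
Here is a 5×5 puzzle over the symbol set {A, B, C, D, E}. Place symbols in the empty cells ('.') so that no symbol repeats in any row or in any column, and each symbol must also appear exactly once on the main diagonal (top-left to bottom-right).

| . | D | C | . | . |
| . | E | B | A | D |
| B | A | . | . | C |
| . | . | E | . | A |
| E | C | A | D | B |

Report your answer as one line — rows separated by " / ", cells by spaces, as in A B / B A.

A D C B E / C E B A D / B A D E C / D B E C A / E C A D B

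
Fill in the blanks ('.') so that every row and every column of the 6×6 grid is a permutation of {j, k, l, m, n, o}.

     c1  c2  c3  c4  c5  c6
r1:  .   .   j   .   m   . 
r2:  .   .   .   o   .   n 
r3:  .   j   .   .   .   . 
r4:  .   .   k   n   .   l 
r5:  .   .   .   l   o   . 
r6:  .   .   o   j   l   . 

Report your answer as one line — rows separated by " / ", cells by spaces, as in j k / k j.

(r1,c4) = k
(r1,c6) = o
(r3,c4) = m
(r3,c6) = k
(r4,c5) = j
(r6,c6) = m
(r2,c5) = k
(r3,c5) = n
(r5,c6) = j
(r3,c3) = l
(r2,c3) = m
(r3,c1) = o
(r4,c1) = m
(r4,c2) = o
(r5,c3) = n
(r2,c2) = l
(r5,c1) = k
(r5,c2) = m
(r6,c1) = n
(r6,c2) = k
(r1,c1) = l
(r1,c2) = n
(r2,c1) = j

l n j k m o / j l m o k n / o j l m n k / m o k n j l / k m n l o j / n k o j l m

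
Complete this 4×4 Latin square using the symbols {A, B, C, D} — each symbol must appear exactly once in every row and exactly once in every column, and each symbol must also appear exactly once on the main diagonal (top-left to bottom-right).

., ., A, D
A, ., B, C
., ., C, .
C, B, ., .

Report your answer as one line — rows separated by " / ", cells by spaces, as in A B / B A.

B C A D / A D B C / D A C B / C B D A

row 1 has {A,D}; column 1 has {A,C}; the diagonal has {C} — only B is left for (r1,c1).
row 1 has {A,B,D}; column 2 has {B} — only C is left for (r1,c2).
row 2 has {A,B,C}; column 2 has {B,C}; the diagonal has {B,C} — only D is left for (r2,c2).
row 3 has {C}; column 1 has {A,B,C} — only D is left for (r3,c1).
row 3 has {C,D}; column 2 has {B,C,D} — only A is left for (r3,c2).
row 3 has {A,C,D}; column 4 has {C,D} — only B is left for (r3,c4).
row 4 has {B,C}; column 3 has {A,B,C} — only D is left for (r4,c3).
row 4 has {B,C,D}; column 4 has {B,C,D}; the diagonal has {B,C,D} — only A is left for (r4,c4).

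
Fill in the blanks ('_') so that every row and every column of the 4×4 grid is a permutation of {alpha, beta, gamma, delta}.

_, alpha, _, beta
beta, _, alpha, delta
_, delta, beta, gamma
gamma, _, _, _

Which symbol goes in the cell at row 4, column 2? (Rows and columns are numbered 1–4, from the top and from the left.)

(r1,c1) = delta
(r1,c3) = gamma
(r2,c2) = gamma
(r3,c1) = alpha
(r4,c2) = beta

beta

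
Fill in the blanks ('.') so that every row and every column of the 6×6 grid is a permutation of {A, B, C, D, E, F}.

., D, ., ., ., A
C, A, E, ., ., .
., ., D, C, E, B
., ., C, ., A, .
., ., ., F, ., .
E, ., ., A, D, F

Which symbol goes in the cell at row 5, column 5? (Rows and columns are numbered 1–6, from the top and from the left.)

B

Cell (r2,c6): row 2 has {A,C,E}; column 6 has {A,B,F} → D.
Cell (r3,c2): row 3 has {B,C,D,E}; column 2 has {A,D} → F.
Cell (r4,c6): row 4 has {A,C}; column 6 has {A,B,D,F} → E.
Cell (r5,c6): row 5 has {F}; column 6 has {A,B,D,E,F} → C.
Cell (r6,c3): row 6 has {A,D,E,F}; column 3 has {C,D,E} → B.
Cell (r1,c3): row 1 has {A,D}; column 3 has {B,C,D,E} → F.
Cell (r2,c4): row 2 has {A,C,D,E}; column 4 has {A,C,F} → B.
Cell (r2,c5): row 2 has {A,B,C,D,E}; column 5 has {A,D,E} → F.
Cell (r3,c1): row 3 has {B,C,D,E,F}; column 1 has {C,E} → A.
Cell (r4,c2): row 4 has {A,C,E}; column 2 has {A,D,F} → B.
Cell (r4,c4): row 4 has {A,B,C,E}; column 4 has {A,B,C,F} → D.
Cell (r5,c2): row 5 has {C,F}; column 2 has {A,B,D,F} → E.
Cell (r5,c3): row 5 has {C,E,F}; column 3 has {B,C,D,E,F} → A.
Cell (r5,c5): row 5 has {A,C,E,F}; column 5 has {A,D,E,F} → B.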